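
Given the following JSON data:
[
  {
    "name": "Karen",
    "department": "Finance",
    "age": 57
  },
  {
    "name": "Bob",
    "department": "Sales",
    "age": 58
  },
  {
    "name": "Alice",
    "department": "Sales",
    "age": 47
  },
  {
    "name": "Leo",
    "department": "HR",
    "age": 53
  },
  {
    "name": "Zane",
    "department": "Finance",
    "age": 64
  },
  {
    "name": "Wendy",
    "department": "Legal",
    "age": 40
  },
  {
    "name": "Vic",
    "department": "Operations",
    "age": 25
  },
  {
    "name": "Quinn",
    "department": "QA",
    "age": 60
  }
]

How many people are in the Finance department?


Scanning records for department = Finance
  Record 0: Karen
  Record 4: Zane
Count: 2

ANSWER: 2


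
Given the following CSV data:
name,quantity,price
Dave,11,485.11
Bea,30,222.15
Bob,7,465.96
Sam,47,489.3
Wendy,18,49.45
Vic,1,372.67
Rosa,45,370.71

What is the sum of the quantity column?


Values in 'quantity' column:
  Row 1: 11
  Row 2: 30
  Row 3: 7
  Row 4: 47
  Row 5: 18
  Row 6: 1
  Row 7: 45
Sum = 11 + 30 + 7 + 47 + 18 + 1 + 45 = 159

ANSWER: 159


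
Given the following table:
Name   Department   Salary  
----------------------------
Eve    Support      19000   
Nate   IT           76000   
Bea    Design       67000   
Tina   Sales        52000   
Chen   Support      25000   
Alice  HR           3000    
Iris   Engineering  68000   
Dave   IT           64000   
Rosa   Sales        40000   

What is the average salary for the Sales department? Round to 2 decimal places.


Sales department members:
  Tina: 52000
  Rosa: 40000
Sum = 92000
Count = 2
Average = 92000 / 2 = 46000.00

ANSWER: 46000.00


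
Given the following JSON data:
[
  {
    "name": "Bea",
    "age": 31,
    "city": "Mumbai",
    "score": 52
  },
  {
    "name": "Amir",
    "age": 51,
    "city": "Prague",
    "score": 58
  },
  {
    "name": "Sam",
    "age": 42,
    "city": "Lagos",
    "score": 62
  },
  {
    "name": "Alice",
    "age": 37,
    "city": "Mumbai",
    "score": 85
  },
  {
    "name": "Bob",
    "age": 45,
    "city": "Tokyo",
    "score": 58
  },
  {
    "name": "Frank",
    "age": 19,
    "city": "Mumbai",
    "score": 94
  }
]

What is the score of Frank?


Looking up record where name = Frank
Record index: 5
Field 'score' = 94

ANSWER: 94


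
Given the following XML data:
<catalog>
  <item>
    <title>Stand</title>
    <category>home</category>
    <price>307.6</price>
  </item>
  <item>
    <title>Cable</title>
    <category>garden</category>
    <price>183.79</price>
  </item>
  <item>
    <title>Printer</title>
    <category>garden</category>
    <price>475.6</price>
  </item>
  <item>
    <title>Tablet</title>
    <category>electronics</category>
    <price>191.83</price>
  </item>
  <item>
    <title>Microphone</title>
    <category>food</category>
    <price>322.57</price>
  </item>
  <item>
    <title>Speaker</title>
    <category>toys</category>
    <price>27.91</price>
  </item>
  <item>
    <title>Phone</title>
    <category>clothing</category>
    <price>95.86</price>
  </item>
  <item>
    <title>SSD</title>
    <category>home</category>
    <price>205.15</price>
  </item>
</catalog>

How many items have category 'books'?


Scanning <item> elements for <category>books</category>:
Count: 0

ANSWER: 0


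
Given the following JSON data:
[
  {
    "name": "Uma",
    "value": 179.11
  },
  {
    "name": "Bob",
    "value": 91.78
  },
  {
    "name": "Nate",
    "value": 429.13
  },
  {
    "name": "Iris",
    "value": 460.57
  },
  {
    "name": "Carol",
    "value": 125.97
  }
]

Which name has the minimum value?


Comparing values:
  Uma: 179.11
  Bob: 91.78
  Nate: 429.13
  Iris: 460.57
  Carol: 125.97
Minimum: Bob (91.78)

ANSWER: Bob


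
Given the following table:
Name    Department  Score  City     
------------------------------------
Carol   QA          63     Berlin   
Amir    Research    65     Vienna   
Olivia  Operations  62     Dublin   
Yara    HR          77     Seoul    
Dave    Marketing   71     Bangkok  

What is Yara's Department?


Row 4: Yara
Department = HR

ANSWER: HR


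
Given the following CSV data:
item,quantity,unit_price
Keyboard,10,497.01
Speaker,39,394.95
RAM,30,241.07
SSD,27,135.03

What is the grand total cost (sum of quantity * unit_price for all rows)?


Computing row totals:
  Keyboard: 10 * 497.01 = 4970.1
  Speaker: 39 * 394.95 = 15403.05
  RAM: 30 * 241.07 = 7232.1
  SSD: 27 * 135.03 = 3645.81
Grand total = 4970.1 + 15403.05 + 7232.1 + 3645.81 = 31251.06

ANSWER: 31251.06


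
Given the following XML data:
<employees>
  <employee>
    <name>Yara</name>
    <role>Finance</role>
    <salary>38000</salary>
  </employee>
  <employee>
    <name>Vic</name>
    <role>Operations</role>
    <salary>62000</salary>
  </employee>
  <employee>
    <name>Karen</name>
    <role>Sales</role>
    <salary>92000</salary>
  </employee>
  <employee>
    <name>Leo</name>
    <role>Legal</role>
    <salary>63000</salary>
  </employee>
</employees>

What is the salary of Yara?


Searching for <employee> with <name>Yara</name>
Found at position 1
<salary>38000</salary>

ANSWER: 38000


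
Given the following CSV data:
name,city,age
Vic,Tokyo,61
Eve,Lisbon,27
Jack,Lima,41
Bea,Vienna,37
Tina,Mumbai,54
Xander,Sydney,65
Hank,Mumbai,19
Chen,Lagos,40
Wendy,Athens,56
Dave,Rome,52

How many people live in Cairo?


Scanning city column for 'Cairo':
Total matches: 0

ANSWER: 0


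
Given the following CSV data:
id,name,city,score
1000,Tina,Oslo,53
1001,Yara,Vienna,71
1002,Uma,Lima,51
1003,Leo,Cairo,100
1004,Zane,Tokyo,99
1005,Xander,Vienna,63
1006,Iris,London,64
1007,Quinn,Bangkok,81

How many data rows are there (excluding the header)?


Counting rows (excluding header):
Header: id,name,city,score
Data rows: 8

ANSWER: 8


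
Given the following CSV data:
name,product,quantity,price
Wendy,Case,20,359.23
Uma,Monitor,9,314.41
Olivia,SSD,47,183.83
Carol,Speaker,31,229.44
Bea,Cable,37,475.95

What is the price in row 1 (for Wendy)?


Row 1: Wendy
Column 'price' = 359.23

ANSWER: 359.23


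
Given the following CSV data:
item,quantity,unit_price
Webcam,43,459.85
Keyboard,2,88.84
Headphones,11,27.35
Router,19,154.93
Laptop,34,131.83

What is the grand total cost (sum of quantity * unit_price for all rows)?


Computing row totals:
  Webcam: 43 * 459.85 = 19773.55
  Keyboard: 2 * 88.84 = 177.68
  Headphones: 11 * 27.35 = 300.85
  Router: 19 * 154.93 = 2943.67
  Laptop: 34 * 131.83 = 4482.22
Grand total = 19773.55 + 177.68 + 300.85 + 2943.67 + 4482.22 = 27677.97

ANSWER: 27677.97


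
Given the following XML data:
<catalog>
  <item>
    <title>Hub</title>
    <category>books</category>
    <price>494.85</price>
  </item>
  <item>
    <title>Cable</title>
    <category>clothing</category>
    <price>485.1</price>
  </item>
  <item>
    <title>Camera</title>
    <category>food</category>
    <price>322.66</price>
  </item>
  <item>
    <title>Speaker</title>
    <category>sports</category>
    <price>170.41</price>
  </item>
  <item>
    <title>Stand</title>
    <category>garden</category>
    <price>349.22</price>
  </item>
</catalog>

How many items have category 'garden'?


Scanning <item> elements for <category>garden</category>:
  Item 5: Stand -> MATCH
Count: 1

ANSWER: 1


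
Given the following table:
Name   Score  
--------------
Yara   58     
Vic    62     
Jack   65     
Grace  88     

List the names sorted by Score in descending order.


Sorting by Score (descending):
  Grace: 88
  Jack: 65
  Vic: 62
  Yara: 58


ANSWER: Grace, Jack, Vic, Yara


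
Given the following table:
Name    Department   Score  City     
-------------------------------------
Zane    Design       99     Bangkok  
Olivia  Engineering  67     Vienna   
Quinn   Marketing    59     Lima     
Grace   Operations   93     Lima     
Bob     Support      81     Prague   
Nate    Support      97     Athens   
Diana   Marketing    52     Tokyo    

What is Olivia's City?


Row 2: Olivia
City = Vienna

ANSWER: Vienna


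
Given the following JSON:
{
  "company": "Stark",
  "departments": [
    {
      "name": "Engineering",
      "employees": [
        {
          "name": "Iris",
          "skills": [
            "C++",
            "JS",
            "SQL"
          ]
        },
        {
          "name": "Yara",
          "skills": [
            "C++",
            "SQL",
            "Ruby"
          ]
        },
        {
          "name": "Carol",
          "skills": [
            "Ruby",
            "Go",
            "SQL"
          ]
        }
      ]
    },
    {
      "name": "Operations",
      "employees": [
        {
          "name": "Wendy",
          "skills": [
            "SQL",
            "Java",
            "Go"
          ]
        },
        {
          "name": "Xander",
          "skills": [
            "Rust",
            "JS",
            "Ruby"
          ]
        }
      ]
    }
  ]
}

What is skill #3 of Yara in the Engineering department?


Path: departments[0].employees[1].skills[2]
Value: Ruby

ANSWER: Ruby


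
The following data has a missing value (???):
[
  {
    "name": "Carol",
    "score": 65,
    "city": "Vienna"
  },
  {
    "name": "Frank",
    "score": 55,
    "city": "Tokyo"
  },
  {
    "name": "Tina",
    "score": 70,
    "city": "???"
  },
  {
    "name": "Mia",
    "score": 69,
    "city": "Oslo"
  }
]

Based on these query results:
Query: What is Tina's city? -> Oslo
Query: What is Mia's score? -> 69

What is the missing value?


The missing value is Tina's city
From query: Tina's city = Oslo

ANSWER: Oslo


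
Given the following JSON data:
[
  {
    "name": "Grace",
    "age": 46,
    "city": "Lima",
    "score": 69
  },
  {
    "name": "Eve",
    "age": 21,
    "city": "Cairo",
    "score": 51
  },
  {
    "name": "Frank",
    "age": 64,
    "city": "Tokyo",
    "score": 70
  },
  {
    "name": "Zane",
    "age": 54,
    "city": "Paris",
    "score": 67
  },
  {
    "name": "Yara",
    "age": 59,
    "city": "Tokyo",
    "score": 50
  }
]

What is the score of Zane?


Looking up record where name = Zane
Record index: 3
Field 'score' = 67

ANSWER: 67


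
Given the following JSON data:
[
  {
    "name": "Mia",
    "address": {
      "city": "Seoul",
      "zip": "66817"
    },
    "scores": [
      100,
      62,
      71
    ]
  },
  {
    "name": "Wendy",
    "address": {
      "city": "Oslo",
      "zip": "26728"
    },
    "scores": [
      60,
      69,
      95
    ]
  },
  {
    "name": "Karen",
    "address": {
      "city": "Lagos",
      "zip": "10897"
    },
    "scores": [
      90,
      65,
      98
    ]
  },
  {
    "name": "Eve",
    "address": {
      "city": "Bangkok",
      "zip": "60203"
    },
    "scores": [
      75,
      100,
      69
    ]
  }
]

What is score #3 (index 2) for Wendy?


Path: records[1].scores[2]
Value: 95

ANSWER: 95


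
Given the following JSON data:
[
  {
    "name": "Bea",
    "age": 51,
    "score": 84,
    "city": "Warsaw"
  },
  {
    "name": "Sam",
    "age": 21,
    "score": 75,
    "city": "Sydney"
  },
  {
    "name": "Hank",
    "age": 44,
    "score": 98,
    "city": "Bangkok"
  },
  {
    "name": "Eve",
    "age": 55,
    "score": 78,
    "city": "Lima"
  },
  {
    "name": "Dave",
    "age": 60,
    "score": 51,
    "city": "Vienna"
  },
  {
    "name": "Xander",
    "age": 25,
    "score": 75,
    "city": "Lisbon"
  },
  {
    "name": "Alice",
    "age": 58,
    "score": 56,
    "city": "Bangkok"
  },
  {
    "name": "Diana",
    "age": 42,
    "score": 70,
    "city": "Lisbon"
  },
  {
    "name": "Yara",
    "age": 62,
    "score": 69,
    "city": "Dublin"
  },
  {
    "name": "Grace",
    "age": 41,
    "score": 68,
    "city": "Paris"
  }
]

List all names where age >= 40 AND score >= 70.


Checking both conditions:
  Bea (age=51, score=84) -> YES
  Sam (age=21, score=75) -> no
  Hank (age=44, score=98) -> YES
  Eve (age=55, score=78) -> YES
  Dave (age=60, score=51) -> no
  Xander (age=25, score=75) -> no
  Alice (age=58, score=56) -> no
  Diana (age=42, score=70) -> YES
  Yara (age=62, score=69) -> no
  Grace (age=41, score=68) -> no


ANSWER: Bea, Hank, Eve, Diana


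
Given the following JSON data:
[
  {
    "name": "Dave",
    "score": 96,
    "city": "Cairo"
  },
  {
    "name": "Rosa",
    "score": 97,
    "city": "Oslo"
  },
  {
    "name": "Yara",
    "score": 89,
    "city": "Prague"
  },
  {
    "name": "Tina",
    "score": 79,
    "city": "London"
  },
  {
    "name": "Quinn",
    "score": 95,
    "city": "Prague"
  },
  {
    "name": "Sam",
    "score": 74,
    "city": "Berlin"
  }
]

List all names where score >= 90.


Filtering records where score >= 90:
  Dave (score=96) -> YES
  Rosa (score=97) -> YES
  Yara (score=89) -> no
  Tina (score=79) -> no
  Quinn (score=95) -> YES
  Sam (score=74) -> no


ANSWER: Dave, Rosa, Quinn


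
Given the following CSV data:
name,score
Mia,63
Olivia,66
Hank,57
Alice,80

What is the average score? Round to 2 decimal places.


Scores: 63, 66, 57, 80
Sum = 266
Count = 4
Average = 266 / 4 = 66.50

ANSWER: 66.50


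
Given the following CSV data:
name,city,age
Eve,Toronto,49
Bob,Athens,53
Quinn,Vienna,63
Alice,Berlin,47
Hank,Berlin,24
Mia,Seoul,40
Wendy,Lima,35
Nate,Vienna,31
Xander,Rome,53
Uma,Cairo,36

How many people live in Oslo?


Scanning city column for 'Oslo':
Total matches: 0

ANSWER: 0


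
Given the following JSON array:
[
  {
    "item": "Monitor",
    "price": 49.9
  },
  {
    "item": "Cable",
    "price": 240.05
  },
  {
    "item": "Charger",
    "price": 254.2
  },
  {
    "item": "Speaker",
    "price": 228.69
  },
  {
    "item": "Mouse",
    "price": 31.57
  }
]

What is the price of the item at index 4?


Array index 4 -> Mouse
price = 31.57

ANSWER: 31.57


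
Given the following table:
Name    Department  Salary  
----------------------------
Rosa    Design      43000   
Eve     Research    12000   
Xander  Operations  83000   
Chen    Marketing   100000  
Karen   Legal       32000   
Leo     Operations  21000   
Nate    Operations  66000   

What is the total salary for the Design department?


Design department members:
  Rosa: 43000
Total = 43000 = 43000

ANSWER: 43000


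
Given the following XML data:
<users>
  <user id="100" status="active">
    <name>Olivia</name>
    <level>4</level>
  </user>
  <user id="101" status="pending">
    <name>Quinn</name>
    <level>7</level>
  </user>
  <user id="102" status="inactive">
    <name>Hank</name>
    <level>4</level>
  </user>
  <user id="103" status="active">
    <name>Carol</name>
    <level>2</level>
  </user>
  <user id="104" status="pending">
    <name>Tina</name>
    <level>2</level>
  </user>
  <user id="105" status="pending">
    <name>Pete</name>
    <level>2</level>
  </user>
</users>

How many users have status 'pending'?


Counting users with status='pending':
  Quinn (id=101) -> MATCH
  Tina (id=104) -> MATCH
  Pete (id=105) -> MATCH
Count: 3

ANSWER: 3


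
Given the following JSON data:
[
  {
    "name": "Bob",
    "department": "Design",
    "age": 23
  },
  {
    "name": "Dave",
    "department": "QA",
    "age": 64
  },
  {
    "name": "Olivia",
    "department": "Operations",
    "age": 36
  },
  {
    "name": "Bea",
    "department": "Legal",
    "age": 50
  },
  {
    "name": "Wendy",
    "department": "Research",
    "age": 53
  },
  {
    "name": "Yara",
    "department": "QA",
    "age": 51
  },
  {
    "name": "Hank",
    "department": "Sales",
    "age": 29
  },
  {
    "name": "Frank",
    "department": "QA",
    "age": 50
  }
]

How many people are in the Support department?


Scanning records for department = Support
  No matches found
Count: 0

ANSWER: 0


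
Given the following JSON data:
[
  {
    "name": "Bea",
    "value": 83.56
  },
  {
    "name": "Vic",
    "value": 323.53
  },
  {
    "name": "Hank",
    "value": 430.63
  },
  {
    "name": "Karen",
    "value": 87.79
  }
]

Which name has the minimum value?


Comparing values:
  Bea: 83.56
  Vic: 323.53
  Hank: 430.63
  Karen: 87.79
Minimum: Bea (83.56)

ANSWER: Bea


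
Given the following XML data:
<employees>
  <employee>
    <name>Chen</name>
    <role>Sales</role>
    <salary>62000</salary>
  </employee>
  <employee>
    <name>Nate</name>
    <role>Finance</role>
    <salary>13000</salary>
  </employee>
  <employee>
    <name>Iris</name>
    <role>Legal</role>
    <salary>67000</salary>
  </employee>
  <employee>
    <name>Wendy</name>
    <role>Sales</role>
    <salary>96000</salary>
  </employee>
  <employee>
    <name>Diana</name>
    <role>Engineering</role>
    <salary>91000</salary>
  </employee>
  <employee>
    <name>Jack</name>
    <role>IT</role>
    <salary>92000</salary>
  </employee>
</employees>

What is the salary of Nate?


Searching for <employee> with <name>Nate</name>
Found at position 2
<salary>13000</salary>

ANSWER: 13000


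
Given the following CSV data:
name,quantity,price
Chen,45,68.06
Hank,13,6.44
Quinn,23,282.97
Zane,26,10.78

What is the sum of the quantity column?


Values in 'quantity' column:
  Row 1: 45
  Row 2: 13
  Row 3: 23
  Row 4: 26
Sum = 45 + 13 + 23 + 26 = 107

ANSWER: 107


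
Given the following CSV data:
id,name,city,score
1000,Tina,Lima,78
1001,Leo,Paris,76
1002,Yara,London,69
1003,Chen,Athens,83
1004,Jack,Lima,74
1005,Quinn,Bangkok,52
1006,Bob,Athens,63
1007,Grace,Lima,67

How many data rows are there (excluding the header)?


Counting rows (excluding header):
Header: id,name,city,score
Data rows: 8

ANSWER: 8


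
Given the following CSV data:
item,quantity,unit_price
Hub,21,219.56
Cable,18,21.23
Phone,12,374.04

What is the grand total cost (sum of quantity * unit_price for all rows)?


Computing row totals:
  Hub: 21 * 219.56 = 4610.76
  Cable: 18 * 21.23 = 382.14
  Phone: 12 * 374.04 = 4488.48
Grand total = 4610.76 + 382.14 + 4488.48 = 9481.38

ANSWER: 9481.38


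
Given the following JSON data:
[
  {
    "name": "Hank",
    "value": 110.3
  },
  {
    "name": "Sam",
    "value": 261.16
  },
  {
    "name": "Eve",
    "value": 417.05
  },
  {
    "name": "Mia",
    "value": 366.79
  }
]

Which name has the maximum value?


Comparing values:
  Hank: 110.3
  Sam: 261.16
  Eve: 417.05
  Mia: 366.79
Maximum: Eve (417.05)

ANSWER: Eve


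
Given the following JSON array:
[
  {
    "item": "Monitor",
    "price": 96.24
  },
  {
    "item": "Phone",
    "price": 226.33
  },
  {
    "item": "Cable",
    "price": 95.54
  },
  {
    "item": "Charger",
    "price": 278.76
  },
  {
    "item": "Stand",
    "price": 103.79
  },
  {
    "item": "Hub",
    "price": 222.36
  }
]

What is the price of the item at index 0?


Array index 0 -> Monitor
price = 96.24

ANSWER: 96.24


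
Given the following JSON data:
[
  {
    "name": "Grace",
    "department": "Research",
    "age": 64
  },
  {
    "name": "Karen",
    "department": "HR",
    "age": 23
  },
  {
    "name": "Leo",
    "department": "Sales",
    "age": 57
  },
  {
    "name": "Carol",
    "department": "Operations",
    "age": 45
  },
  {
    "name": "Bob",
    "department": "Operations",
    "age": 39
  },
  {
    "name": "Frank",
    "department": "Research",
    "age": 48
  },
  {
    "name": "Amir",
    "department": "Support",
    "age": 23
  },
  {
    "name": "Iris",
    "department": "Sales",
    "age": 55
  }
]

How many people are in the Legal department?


Scanning records for department = Legal
  No matches found
Count: 0

ANSWER: 0


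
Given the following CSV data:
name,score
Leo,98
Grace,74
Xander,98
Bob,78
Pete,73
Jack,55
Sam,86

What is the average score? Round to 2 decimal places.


Scores: 98, 74, 98, 78, 73, 55, 86
Sum = 562
Count = 7
Average = 562 / 7 = 80.29

ANSWER: 80.29


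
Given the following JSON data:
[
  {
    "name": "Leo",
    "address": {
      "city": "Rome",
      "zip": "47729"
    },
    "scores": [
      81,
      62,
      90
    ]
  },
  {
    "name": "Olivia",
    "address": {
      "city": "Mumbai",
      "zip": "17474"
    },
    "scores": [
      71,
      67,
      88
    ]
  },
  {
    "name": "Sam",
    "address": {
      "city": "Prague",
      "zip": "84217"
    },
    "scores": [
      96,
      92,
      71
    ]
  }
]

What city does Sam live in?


Path: records[2].address.city
Value: Prague

ANSWER: Prague


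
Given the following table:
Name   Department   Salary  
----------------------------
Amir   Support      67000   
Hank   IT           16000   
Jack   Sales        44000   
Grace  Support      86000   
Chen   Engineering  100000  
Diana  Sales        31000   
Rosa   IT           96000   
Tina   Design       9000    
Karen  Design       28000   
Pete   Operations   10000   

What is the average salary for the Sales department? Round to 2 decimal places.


Sales department members:
  Jack: 44000
  Diana: 31000
Sum = 75000
Count = 2
Average = 75000 / 2 = 37500.00

ANSWER: 37500.00


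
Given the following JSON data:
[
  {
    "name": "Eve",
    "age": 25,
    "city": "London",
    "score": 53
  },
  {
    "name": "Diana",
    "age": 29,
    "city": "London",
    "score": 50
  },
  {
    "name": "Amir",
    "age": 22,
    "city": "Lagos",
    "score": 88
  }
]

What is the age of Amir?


Looking up record where name = Amir
Record index: 2
Field 'age' = 22

ANSWER: 22


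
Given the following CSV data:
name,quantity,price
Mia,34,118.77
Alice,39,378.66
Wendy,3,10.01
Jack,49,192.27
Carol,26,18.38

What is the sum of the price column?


Values in 'price' column:
  Row 1: 118.77
  Row 2: 378.66
  Row 3: 10.01
  Row 4: 192.27
  Row 5: 18.38
Sum = 118.77 + 378.66 + 10.01 + 192.27 + 18.38 = 718.09

ANSWER: 718.09


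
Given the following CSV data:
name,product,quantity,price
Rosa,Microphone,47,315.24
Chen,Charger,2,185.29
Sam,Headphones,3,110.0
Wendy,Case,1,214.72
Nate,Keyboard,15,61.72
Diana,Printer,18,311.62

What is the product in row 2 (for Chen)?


Row 2: Chen
Column 'product' = Charger

ANSWER: Charger


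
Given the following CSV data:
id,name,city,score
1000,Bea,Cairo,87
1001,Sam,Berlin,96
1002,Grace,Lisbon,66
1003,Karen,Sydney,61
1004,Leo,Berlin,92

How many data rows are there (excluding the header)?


Counting rows (excluding header):
Header: id,name,city,score
Data rows: 5

ANSWER: 5


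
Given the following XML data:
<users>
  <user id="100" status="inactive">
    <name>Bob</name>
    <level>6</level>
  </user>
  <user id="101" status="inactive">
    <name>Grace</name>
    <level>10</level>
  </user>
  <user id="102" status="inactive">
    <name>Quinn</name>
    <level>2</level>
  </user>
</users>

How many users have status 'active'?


Counting users with status='active':
Count: 0

ANSWER: 0


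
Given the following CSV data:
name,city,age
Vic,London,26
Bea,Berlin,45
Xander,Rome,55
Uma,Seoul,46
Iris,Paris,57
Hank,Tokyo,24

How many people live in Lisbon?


Scanning city column for 'Lisbon':
Total matches: 0

ANSWER: 0


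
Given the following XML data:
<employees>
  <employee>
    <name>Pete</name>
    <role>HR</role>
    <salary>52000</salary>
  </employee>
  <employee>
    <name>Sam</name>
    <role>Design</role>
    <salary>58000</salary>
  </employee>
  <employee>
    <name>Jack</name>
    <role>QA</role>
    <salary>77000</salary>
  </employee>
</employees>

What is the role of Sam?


Searching for <employee> with <name>Sam</name>
Found at position 2
<role>Design</role>

ANSWER: Design


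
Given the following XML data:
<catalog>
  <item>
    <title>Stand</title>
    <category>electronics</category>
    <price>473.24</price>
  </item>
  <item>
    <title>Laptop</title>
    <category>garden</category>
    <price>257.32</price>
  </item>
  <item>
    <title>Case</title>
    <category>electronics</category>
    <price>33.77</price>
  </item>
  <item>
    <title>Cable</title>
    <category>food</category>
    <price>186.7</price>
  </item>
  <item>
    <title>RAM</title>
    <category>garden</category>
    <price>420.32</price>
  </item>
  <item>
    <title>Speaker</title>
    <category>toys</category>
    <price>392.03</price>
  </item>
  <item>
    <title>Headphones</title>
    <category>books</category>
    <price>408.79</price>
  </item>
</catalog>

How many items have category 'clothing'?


Scanning <item> elements for <category>clothing</category>:
Count: 0

ANSWER: 0


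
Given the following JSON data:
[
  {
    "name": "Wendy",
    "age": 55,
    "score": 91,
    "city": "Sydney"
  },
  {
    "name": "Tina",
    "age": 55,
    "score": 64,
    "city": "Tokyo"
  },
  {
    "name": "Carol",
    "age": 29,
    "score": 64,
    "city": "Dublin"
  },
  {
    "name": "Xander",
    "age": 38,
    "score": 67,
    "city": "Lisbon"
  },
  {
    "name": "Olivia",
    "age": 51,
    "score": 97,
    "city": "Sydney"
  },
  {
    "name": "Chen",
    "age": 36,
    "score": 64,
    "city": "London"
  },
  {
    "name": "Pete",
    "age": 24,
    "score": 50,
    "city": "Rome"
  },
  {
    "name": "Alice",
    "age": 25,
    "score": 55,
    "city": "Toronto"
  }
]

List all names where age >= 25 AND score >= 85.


Checking both conditions:
  Wendy (age=55, score=91) -> YES
  Tina (age=55, score=64) -> no
  Carol (age=29, score=64) -> no
  Xander (age=38, score=67) -> no
  Olivia (age=51, score=97) -> YES
  Chen (age=36, score=64) -> no
  Pete (age=24, score=50) -> no
  Alice (age=25, score=55) -> no


ANSWER: Wendy, Olivia


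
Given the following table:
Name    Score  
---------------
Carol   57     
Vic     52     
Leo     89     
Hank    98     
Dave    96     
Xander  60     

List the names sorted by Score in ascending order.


Sorting by Score (ascending):
  Vic: 52
  Carol: 57
  Xander: 60
  Leo: 89
  Dave: 96
  Hank: 98


ANSWER: Vic, Carol, Xander, Leo, Dave, Hank


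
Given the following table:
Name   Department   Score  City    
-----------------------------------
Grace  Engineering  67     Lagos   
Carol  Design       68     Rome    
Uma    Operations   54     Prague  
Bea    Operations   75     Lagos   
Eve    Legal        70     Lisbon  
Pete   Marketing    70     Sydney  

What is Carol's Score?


Row 2: Carol
Score = 68

ANSWER: 68


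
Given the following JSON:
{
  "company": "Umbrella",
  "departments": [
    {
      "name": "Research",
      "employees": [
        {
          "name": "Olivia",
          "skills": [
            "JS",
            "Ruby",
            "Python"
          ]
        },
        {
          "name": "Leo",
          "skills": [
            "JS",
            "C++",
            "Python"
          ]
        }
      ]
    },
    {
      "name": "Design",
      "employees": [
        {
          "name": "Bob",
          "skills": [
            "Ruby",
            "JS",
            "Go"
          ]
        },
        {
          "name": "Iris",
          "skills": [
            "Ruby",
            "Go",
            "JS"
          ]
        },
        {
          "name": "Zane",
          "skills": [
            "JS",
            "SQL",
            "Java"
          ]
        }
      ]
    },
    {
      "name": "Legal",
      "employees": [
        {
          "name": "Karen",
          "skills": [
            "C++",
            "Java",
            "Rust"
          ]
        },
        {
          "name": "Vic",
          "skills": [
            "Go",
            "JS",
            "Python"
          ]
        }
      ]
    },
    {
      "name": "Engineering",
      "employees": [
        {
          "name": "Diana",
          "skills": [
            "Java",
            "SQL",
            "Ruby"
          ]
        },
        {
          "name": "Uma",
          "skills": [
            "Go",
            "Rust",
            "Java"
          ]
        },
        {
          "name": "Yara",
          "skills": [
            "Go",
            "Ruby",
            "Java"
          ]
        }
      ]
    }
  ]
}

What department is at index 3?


Path: departments[3].name
Value: Engineering

ANSWER: Engineering


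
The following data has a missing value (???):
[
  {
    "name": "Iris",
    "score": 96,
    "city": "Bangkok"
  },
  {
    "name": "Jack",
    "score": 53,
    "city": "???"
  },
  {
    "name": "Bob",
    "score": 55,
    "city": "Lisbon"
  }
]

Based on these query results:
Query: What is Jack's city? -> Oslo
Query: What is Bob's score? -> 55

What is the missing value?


The missing value is Jack's city
From query: Jack's city = Oslo

ANSWER: Oslo


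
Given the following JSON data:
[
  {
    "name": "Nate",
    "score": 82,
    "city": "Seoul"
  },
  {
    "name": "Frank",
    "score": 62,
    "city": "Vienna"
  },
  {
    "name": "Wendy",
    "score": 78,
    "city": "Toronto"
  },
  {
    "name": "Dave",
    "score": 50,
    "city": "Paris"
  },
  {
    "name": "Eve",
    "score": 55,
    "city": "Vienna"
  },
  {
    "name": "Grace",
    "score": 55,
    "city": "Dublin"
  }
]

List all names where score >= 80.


Filtering records where score >= 80:
  Nate (score=82) -> YES
  Frank (score=62) -> no
  Wendy (score=78) -> no
  Dave (score=50) -> no
  Eve (score=55) -> no
  Grace (score=55) -> no


ANSWER: Nate


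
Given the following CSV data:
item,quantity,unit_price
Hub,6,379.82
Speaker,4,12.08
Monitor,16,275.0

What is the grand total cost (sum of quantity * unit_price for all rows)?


Computing row totals:
  Hub: 6 * 379.82 = 2278.92
  Speaker: 4 * 12.08 = 48.32
  Monitor: 16 * 275.0 = 4400.0
Grand total = 2278.92 + 48.32 + 4400.0 = 6727.24

ANSWER: 6727.24


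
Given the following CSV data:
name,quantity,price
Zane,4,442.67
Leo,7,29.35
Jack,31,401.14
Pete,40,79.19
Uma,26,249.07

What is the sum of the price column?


Values in 'price' column:
  Row 1: 442.67
  Row 2: 29.35
  Row 3: 401.14
  Row 4: 79.19
  Row 5: 249.07
Sum = 442.67 + 29.35 + 401.14 + 79.19 + 249.07 = 1201.42

ANSWER: 1201.42


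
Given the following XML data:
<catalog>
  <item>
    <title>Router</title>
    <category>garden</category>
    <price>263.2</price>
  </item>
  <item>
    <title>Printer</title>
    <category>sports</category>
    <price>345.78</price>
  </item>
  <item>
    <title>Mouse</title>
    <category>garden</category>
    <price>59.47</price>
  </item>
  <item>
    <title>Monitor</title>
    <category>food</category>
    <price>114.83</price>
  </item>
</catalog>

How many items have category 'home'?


Scanning <item> elements for <category>home</category>:
Count: 0

ANSWER: 0


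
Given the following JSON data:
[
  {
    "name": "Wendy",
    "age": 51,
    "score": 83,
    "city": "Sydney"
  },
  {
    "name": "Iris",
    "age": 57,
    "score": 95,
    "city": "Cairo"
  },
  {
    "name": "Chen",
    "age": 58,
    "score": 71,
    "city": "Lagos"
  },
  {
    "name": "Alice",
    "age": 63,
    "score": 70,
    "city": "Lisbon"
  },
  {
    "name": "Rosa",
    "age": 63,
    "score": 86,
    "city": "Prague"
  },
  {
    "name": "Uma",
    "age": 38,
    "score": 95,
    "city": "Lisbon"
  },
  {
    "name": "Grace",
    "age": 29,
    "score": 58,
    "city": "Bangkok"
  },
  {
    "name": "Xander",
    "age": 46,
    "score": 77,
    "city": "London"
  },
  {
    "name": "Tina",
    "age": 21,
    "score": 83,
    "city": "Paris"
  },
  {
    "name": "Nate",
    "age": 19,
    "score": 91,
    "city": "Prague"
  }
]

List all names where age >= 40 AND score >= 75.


Checking both conditions:
  Wendy (age=51, score=83) -> YES
  Iris (age=57, score=95) -> YES
  Chen (age=58, score=71) -> no
  Alice (age=63, score=70) -> no
  Rosa (age=63, score=86) -> YES
  Uma (age=38, score=95) -> no
  Grace (age=29, score=58) -> no
  Xander (age=46, score=77) -> YES
  Tina (age=21, score=83) -> no
  Nate (age=19, score=91) -> no


ANSWER: Wendy, Iris, Rosa, Xander


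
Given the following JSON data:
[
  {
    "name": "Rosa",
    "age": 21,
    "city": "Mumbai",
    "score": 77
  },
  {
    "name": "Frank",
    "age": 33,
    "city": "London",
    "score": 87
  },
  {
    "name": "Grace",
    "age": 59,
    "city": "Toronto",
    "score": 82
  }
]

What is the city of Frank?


Looking up record where name = Frank
Record index: 1
Field 'city' = London

ANSWER: London


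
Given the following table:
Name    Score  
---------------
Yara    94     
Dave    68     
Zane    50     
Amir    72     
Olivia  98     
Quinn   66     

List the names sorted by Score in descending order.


Sorting by Score (descending):
  Olivia: 98
  Yara: 94
  Amir: 72
  Dave: 68
  Quinn: 66
  Zane: 50


ANSWER: Olivia, Yara, Amir, Dave, Quinn, Zane


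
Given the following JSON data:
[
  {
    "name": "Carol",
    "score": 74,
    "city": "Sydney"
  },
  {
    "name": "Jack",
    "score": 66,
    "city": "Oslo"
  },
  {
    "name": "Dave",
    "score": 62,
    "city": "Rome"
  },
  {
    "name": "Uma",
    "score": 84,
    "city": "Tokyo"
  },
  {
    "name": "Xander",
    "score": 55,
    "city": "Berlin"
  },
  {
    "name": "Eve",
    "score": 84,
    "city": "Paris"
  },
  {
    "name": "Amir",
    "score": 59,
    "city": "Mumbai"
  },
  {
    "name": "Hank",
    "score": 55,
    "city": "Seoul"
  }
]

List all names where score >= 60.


Filtering records where score >= 60:
  Carol (score=74) -> YES
  Jack (score=66) -> YES
  Dave (score=62) -> YES
  Uma (score=84) -> YES
  Xander (score=55) -> no
  Eve (score=84) -> YES
  Amir (score=59) -> no
  Hank (score=55) -> no


ANSWER: Carol, Jack, Dave, Uma, Eve


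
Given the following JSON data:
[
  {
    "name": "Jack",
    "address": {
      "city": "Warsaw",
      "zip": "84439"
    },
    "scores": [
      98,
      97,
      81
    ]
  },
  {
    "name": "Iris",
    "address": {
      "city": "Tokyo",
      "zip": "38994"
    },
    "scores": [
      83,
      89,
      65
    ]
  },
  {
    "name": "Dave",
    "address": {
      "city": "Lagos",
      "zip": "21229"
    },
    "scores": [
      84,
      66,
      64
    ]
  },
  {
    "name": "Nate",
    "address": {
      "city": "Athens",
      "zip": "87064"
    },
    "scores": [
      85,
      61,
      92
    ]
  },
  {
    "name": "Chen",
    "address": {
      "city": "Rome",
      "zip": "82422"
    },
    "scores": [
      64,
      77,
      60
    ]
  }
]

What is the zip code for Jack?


Path: records[0].address.zip
Value: 84439

ANSWER: 84439


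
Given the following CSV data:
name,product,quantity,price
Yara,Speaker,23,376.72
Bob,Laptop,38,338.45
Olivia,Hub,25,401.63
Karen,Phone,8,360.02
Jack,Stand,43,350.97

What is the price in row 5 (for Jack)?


Row 5: Jack
Column 'price' = 350.97

ANSWER: 350.97


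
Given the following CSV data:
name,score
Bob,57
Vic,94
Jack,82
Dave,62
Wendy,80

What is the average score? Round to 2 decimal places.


Scores: 57, 94, 82, 62, 80
Sum = 375
Count = 5
Average = 375 / 5 = 75.00

ANSWER: 75.00


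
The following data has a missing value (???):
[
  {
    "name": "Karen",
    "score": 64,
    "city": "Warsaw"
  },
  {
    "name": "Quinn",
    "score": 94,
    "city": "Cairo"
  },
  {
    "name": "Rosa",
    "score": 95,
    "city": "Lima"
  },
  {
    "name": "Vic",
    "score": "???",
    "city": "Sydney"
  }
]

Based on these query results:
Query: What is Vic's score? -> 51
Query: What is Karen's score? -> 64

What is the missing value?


The missing value is Vic's score
From query: Vic's score = 51

ANSWER: 51


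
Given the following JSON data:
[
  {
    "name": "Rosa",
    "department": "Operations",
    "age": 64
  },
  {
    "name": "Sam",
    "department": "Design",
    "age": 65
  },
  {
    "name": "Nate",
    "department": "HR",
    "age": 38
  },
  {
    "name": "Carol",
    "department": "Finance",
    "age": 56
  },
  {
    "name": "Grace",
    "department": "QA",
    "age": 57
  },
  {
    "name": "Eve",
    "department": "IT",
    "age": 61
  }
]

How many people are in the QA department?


Scanning records for department = QA
  Record 4: Grace
Count: 1

ANSWER: 1


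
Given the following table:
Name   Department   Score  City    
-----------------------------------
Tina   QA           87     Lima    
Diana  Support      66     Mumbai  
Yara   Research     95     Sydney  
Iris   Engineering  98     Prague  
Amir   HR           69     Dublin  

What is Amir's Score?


Row 5: Amir
Score = 69

ANSWER: 69


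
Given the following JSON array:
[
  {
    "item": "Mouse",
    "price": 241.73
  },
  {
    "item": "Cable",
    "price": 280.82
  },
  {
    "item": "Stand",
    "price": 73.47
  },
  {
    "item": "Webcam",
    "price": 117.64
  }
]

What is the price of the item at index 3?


Array index 3 -> Webcam
price = 117.64

ANSWER: 117.64


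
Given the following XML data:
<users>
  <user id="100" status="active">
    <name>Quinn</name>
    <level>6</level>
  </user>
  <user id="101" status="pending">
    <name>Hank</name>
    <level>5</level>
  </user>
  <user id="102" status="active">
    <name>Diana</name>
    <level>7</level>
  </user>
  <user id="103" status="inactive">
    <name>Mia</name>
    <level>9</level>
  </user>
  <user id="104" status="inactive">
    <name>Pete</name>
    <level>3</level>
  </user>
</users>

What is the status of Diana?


Finding user with name = Diana
user id="102" status="active"

ANSWER: active


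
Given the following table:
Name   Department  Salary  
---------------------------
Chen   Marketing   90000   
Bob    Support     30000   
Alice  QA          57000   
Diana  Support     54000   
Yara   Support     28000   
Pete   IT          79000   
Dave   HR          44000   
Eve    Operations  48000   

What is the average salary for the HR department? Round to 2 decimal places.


HR department members:
  Dave: 44000
Sum = 44000
Count = 1
Average = 44000 / 1 = 44000.00

ANSWER: 44000.00


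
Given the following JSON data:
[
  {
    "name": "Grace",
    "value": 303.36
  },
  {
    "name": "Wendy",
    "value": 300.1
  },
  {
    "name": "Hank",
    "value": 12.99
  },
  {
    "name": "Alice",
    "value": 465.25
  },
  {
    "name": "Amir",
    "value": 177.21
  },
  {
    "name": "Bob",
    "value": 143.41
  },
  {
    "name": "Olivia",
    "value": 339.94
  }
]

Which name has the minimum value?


Comparing values:
  Grace: 303.36
  Wendy: 300.1
  Hank: 12.99
  Alice: 465.25
  Amir: 177.21
  Bob: 143.41
  Olivia: 339.94
Minimum: Hank (12.99)

ANSWER: Hank


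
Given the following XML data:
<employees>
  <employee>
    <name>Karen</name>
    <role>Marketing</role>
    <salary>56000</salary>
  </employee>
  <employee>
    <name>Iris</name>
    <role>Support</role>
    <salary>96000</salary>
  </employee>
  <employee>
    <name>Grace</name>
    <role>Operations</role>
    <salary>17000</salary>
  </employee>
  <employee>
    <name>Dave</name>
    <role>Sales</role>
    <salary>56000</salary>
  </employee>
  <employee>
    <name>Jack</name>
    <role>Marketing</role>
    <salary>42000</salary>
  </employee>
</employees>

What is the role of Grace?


Searching for <employee> with <name>Grace</name>
Found at position 3
<role>Operations</role>

ANSWER: Operations


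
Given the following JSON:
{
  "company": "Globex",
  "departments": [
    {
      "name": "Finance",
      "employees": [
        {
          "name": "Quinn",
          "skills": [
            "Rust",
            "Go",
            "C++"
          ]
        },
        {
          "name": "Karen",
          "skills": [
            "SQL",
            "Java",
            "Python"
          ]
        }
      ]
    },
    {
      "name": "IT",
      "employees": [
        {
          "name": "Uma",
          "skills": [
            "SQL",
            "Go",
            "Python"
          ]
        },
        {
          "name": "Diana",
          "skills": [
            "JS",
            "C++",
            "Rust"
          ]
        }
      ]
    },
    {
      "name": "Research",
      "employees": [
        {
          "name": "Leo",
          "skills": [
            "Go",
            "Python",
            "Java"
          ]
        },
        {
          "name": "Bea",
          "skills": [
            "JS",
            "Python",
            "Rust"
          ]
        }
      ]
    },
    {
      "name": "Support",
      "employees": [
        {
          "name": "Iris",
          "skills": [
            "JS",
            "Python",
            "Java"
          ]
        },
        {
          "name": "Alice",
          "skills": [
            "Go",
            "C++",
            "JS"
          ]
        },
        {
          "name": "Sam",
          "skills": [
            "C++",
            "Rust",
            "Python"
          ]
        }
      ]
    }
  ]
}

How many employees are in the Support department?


Path: departments[3].employees
Count: 3

ANSWER: 3
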